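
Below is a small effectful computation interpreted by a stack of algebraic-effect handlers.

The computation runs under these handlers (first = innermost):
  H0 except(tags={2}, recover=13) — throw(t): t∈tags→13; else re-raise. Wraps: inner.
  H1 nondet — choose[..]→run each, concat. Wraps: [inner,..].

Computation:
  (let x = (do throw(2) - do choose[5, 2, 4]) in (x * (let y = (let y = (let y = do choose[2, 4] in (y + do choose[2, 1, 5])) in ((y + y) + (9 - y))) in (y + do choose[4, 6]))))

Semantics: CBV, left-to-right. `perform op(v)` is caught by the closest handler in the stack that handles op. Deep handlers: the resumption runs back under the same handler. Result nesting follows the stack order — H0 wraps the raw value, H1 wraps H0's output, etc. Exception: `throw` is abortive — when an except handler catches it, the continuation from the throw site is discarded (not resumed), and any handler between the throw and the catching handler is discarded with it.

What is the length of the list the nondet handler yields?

Answer: 1

Working:
throw(2) @ H0 caught ⇒ 13
H1 returns [13]
= [13]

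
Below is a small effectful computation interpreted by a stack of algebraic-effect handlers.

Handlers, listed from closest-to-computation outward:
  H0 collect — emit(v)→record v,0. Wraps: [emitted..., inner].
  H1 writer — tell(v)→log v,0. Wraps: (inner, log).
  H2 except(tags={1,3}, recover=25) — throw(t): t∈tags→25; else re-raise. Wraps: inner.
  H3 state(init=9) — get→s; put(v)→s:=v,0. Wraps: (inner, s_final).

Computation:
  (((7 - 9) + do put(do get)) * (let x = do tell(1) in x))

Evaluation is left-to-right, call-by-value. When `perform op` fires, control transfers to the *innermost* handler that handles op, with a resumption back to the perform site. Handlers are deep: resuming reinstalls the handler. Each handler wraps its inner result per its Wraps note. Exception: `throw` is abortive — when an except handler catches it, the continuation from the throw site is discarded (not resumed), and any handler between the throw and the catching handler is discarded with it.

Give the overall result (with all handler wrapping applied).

Answer: (([0], (1)), 9)

Step-by-step:
get @ H3 ⇒ 9
put(9) @ H3 ⇒ s:=9
tell(1) @ H1 ⇒ log+=1
H0 returns [0]
H1 returns ([0], (1))
H2 returns ([0], (1))
H3 returns (([0], (1)), 9)
= (([0], (1)), 9)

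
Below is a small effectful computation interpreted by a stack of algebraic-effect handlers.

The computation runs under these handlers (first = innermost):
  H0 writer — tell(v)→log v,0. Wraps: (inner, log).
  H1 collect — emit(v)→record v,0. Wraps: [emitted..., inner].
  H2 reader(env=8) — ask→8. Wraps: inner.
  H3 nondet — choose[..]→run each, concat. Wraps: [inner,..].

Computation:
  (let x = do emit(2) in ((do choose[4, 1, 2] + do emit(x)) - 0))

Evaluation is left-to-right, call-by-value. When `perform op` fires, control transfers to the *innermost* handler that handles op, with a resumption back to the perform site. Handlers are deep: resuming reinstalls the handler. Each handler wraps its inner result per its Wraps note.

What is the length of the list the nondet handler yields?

Answer: 3

Working:
emit(2) @ H1 ⇒ out+=2
choose[4, 1, 2] @ H3
  branch[0] choose=4:
    emit(0) @ H1 ⇒ out+=0
    H0 returns (4, ())
    H1 returns [2, 0, (4, ())]
    H2 returns [2, 0, (4, ())]
    H3 returns [[2, 0, (4, ())]]
  branch[1] choose=1:
    emit(0) @ H1 ⇒ out+=0
    H0 returns (1, ())
    H1 returns [2, 0, (1, ())]
    H2 returns [2, 0, (1, ())]
    H3 returns [[2, 0, (1, ())]]
  branch[2] choose=2:
    emit(0) @ H1 ⇒ out+=0
    H0 returns (2, ())
    H1 returns [2, 0, (2, ())]
    H2 returns [2, 0, (2, ())]
    H3 returns [[2, 0, (2, ())]]
= [[2, 0, (4, ())], [2, 0, (1, ())], [2, 0, (2, ())]]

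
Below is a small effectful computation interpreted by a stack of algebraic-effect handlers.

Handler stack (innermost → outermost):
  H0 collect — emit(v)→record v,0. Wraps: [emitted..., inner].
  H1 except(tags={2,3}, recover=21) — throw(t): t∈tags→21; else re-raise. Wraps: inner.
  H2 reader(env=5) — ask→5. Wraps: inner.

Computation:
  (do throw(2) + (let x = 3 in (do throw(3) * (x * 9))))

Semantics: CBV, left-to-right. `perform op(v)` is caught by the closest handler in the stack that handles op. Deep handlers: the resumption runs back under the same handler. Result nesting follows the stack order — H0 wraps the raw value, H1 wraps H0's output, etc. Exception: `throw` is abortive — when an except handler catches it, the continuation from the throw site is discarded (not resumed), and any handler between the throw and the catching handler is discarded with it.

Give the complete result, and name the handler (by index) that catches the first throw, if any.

Answer: 21 ; first throw caught by: H1

Working:
throw(2) @ H1 caught ⇒ 21
H2 returns 21
= 21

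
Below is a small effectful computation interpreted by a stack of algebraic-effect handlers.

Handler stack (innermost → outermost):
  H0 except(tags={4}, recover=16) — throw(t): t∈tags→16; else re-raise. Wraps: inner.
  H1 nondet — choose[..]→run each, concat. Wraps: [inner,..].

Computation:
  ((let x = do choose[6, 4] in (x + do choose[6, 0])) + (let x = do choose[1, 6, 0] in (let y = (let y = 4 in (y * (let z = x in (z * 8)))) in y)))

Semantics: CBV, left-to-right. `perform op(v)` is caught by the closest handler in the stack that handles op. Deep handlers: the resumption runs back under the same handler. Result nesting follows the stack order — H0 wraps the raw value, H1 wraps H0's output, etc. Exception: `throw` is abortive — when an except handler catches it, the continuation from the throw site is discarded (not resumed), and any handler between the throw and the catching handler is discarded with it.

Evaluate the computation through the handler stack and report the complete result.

Evaluation trace:
choose[6, 4] @ H1
  branch[0] choose=6:
    choose[6, 0] @ H1
      branch[0] choose=6:
        choose[1, 6, 0] @ H1
          branch[0] choose=1:
            H0 returns 44
            H1 returns [44]
          branch[1] choose=6:
            H0 returns 204
            H1 returns [204]
          branch[2] choose=0:
            H0 returns 12
            H1 returns [12]
      branch[1] choose=0:
        choose[1, 6, 0] @ H1
          branch[0] choose=1:
            H0 returns 38
            H1 returns [38]
          branch[1] choose=6:
            H0 returns 198
            H1 returns [198]
          branch[2] choose=0:
            H0 returns 6
            H1 returns [6]
  branch[1] choose=4:
    choose[6, 0] @ H1
      branch[0] choose=6:
        choose[1, 6, 0] @ H1
          branch[0] choose=1:
            H0 returns 42
            H1 returns [42]
          branch[1] choose=6:
            H0 returns 202
            H1 returns [202]
          branch[2] choose=0:
            H0 returns 10
            H1 returns [10]
      branch[1] choose=0:
        choose[1, 6, 0] @ H1
          branch[0] choose=1:
            H0 returns 36
            H1 returns [36]
          branch[1] choose=6:
            H0 returns 196
            H1 returns [196]
          branch[2] choose=0:
            H0 returns 4
            H1 returns [4]
= [44, 204, 12, 38, 198, 6, 42, 202, 10, 36, 196, 4]

Answer: [44, 204, 12, 38, 198, 6, 42, 202, 10, 36, 196, 4]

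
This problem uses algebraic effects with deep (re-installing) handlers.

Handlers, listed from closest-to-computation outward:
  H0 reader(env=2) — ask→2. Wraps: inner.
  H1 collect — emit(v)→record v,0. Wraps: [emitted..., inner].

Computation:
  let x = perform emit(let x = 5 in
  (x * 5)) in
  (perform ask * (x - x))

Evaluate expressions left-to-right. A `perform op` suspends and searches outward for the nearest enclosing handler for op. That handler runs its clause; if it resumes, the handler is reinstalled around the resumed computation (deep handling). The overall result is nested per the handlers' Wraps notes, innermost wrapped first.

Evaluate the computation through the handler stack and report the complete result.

Answer: [25, 0]

Evaluation trace:
emit(25) @ H1 ⇒ out+=25
ask @ H0 ⇒ 2
H0 returns 0
H1 returns [25, 0]
= [25, 0]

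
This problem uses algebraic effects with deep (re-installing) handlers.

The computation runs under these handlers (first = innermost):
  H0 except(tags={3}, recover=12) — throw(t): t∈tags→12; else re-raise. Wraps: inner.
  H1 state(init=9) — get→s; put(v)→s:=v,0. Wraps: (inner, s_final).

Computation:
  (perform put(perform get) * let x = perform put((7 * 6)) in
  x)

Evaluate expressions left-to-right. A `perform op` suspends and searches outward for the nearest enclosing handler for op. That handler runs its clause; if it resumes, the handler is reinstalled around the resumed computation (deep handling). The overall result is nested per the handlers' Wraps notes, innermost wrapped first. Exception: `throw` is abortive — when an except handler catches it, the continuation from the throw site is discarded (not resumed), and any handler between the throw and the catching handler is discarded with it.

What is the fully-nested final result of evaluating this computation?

Answer: (0, 42)

Evaluation trace:
get @ H1 ⇒ 9
put(9) @ H1 ⇒ s:=9
put(42) @ H1 ⇒ s:=42
H0 returns 0
H1 returns (0, 42)
= (0, 42)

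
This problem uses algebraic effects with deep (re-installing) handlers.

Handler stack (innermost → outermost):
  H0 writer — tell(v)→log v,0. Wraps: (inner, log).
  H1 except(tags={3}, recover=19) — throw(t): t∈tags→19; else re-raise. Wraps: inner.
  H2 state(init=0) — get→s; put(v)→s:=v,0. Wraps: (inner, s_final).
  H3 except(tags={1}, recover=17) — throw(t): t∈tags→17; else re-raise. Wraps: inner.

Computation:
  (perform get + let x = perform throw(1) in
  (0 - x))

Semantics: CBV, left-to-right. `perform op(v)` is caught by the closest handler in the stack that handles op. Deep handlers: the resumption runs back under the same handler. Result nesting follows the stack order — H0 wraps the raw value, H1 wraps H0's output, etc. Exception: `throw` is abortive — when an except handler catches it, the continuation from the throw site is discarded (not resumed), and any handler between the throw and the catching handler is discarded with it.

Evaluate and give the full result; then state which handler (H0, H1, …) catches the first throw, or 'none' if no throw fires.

Step-by-step:
get @ H2 ⇒ 0
throw(1) @ H1 re-raised
throw(1) @ H3 caught ⇒ 17
= 17

Answer: 17 ; first throw caught by: H3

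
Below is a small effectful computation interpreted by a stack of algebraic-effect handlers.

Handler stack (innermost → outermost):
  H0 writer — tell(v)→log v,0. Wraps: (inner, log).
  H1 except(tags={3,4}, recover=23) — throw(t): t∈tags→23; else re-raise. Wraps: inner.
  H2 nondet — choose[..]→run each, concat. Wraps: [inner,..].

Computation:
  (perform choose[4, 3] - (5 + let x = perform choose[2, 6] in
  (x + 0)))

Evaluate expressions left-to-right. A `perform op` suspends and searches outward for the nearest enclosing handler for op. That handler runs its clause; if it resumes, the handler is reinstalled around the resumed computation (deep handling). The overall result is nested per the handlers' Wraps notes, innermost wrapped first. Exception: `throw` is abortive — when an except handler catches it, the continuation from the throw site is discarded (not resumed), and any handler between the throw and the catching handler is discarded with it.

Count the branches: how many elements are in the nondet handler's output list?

Answer: 4

Working:
choose[4, 3] @ H2
  branch[0] choose=4:
    choose[2, 6] @ H2
      branch[0] choose=2:
        H0 returns (-3, ())
        H1 returns (-3, ())
        H2 returns [(-3, ())]
      branch[1] choose=6:
        H0 returns (-7, ())
        H1 returns (-7, ())
        H2 returns [(-7, ())]
  branch[1] choose=3:
    choose[2, 6] @ H2
      branch[0] choose=2:
        H0 returns (-4, ())
        H1 returns (-4, ())
        H2 returns [(-4, ())]
      branch[1] choose=6:
        H0 returns (-8, ())
        H1 returns (-8, ())
        H2 returns [(-8, ())]
= [(-3, ()), (-7, ()), (-4, ()), (-8, ())]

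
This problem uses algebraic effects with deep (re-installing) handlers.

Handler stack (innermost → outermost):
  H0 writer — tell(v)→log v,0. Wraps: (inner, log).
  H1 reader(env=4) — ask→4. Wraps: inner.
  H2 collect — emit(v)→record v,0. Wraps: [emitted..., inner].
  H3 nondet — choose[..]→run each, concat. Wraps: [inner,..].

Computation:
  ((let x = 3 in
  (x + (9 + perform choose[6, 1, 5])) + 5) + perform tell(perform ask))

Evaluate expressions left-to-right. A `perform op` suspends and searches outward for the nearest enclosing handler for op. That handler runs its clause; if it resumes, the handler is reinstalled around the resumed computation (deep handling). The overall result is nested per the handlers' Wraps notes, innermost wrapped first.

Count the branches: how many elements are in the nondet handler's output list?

Answer: 3

Step-by-step:
choose[6, 1, 5] @ H3
  branch[0] choose=6:
    ask @ H1 ⇒ 4
    tell(4) @ H0 ⇒ log+=4
    H0 returns (23, (4))
    H1 returns (23, (4))
    H2 returns [(23, (4))]
    H3 returns [[(23, (4))]]
  branch[1] choose=1:
    ask @ H1 ⇒ 4
    tell(4) @ H0 ⇒ log+=4
    H0 returns (18, (4))
    H1 returns (18, (4))
    H2 returns [(18, (4))]
    H3 returns [[(18, (4))]]
  branch[2] choose=5:
    ask @ H1 ⇒ 4
    tell(4) @ H0 ⇒ log+=4
    H0 returns (22, (4))
    H1 returns (22, (4))
    H2 returns [(22, (4))]
    H3 returns [[(22, (4))]]
= [[(23, (4))], [(18, (4))], [(22, (4))]]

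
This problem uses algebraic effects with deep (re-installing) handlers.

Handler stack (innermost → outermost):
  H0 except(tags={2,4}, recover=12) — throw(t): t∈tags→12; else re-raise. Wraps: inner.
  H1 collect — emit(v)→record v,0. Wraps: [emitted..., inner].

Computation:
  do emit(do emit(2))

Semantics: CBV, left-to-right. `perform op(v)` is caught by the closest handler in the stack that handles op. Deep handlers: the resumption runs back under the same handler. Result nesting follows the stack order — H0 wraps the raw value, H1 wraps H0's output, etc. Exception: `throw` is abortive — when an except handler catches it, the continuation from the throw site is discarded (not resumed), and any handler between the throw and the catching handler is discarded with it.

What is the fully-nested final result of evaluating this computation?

Step-by-step:
emit(2) @ H1 ⇒ out+=2
emit(0) @ H1 ⇒ out+=0
H0 returns 0
H1 returns [2, 0, 0]
= [2, 0, 0]

Answer: [2, 0, 0]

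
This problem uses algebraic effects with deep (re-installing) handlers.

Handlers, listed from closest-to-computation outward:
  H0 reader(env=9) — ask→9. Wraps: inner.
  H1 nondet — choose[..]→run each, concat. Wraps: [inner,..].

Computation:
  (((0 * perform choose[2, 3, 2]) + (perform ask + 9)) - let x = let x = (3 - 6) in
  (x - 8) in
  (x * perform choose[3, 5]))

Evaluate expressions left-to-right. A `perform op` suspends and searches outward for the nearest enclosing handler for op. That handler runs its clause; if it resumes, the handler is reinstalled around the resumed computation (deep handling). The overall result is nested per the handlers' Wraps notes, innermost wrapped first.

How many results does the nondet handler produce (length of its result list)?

Answer: 6

Step-by-step:
choose[2, 3, 2] @ H1
  branch[0] choose=2:
    ask @ H0 ⇒ 9
    choose[3, 5] @ H1
      branch[0] choose=3:
        H0 returns 51
        H1 returns [51]
      branch[1] choose=5:
        H0 returns 73
        H1 returns [73]
  branch[1] choose=3:
    ask @ H0 ⇒ 9
    choose[3, 5] @ H1
      branch[0] choose=3:
        H0 returns 51
        H1 returns [51]
      branch[1] choose=5:
        H0 returns 73
        H1 returns [73]
  branch[2] choose=2:
    ask @ H0 ⇒ 9
    choose[3, 5] @ H1
      branch[0] choose=3:
        H0 returns 51
        H1 returns [51]
      branch[1] choose=5:
        H0 returns 73
        H1 returns [73]
= [51, 73, 51, 73, 51, 73]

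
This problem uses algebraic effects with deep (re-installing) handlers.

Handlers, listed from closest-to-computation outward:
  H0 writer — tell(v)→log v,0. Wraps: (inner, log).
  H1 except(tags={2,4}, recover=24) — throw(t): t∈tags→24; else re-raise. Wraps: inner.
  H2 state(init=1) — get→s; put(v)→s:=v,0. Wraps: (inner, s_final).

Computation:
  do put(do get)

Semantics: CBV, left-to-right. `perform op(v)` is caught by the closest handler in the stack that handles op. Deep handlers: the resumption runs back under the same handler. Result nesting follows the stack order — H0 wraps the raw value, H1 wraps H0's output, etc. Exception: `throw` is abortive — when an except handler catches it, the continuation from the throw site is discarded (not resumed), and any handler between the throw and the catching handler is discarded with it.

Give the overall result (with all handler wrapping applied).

Answer: ((0, ()), 1)

Evaluation trace:
get @ H2 ⇒ 1
put(1) @ H2 ⇒ s:=1
H0 returns (0, ())
H1 returns (0, ())
H2 returns ((0, ()), 1)
= ((0, ()), 1)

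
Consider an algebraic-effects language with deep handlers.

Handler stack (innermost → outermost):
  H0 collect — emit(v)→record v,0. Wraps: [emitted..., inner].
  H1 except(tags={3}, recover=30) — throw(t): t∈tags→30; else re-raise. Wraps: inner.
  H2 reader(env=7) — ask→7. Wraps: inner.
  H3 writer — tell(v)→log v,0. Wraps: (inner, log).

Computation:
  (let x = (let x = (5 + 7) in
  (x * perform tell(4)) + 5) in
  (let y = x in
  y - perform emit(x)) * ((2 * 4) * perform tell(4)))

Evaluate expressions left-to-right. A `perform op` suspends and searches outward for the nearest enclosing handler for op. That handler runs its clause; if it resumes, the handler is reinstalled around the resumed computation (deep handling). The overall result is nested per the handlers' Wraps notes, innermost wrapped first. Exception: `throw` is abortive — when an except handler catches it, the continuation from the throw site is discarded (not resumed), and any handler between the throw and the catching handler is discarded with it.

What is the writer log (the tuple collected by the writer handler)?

Step-by-step:
tell(4) @ H3 ⇒ log+=4
emit(5) @ H0 ⇒ out+=5
tell(4) @ H3 ⇒ log+=4
H0 returns [5, 0]
H1 returns [5, 0]
H2 returns [5, 0]
H3 returns ([5, 0], (4, 4))
= ([5, 0], (4, 4))

Answer: (4, 4)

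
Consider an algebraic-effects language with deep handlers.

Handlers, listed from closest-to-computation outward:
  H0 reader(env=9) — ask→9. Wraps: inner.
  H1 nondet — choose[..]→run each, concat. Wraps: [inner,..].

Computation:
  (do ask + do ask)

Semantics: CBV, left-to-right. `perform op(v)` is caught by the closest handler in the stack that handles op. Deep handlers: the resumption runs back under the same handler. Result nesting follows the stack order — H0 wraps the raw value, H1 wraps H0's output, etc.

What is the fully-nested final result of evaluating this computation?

Working:
ask @ H0 ⇒ 9
ask @ H0 ⇒ 9
H0 returns 18
H1 returns [18]
= [18]

Answer: [18]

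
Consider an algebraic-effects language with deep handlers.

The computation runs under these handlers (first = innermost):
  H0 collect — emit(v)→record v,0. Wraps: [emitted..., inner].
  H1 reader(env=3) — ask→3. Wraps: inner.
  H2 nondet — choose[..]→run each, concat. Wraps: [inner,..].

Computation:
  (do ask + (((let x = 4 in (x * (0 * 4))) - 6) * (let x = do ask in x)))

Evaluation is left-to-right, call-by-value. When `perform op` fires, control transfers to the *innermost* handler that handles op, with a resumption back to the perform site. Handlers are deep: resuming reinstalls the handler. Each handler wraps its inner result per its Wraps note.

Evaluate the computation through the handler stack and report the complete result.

Answer: [[-15]]

Evaluation trace:
ask @ H1 ⇒ 3
ask @ H1 ⇒ 3
H0 returns [-15]
H1 returns [-15]
H2 returns [[-15]]
= [[-15]]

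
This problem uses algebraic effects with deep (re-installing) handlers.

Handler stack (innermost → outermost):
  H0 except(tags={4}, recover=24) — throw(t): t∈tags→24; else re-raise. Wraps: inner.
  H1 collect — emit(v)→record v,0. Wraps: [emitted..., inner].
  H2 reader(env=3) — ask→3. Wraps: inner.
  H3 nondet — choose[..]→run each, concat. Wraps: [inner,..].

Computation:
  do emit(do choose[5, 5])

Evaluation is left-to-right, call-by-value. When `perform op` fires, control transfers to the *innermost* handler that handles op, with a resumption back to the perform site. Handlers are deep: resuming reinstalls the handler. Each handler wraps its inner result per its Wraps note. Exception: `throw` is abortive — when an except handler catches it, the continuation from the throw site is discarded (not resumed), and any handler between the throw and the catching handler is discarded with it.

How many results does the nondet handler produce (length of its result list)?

Answer: 2

Evaluation trace:
choose[5, 5] @ H3
  branch[0] choose=5:
    emit(5) @ H1 ⇒ out+=5
    H0 returns 0
    H1 returns [5, 0]
    H2 returns [5, 0]
    H3 returns [[5, 0]]
  branch[1] choose=5:
    emit(5) @ H1 ⇒ out+=5
    H0 returns 0
    H1 returns [5, 0]
    H2 returns [5, 0]
    H3 returns [[5, 0]]
= [[5, 0], [5, 0]]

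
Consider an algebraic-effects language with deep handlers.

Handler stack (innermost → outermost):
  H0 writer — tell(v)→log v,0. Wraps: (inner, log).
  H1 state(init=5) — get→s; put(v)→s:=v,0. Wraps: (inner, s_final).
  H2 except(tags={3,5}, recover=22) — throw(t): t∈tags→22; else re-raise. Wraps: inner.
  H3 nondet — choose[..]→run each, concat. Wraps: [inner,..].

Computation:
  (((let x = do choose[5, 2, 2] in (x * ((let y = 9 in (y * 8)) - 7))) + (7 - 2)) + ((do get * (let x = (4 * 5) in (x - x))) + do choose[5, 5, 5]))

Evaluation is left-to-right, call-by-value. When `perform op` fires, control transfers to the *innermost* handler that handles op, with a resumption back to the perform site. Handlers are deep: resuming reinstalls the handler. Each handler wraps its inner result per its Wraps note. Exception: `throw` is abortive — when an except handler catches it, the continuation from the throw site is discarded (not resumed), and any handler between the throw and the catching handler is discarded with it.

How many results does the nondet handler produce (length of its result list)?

Answer: 9

Evaluation trace:
choose[5, 2, 2] @ H3
  branch[0] choose=5:
    get @ H1 ⇒ 5
    choose[5, 5, 5] @ H3
      branch[0] choose=5:
        H0 returns (335, ())
        H1 returns ((335, ()), 5)
        H2 returns ((335, ()), 5)
        H3 returns [((335, ()), 5)]
      branch[1] choose=5:
        H0 returns (335, ())
        H1 returns ((335, ()), 5)
        H2 returns ((335, ()), 5)
        H3 returns [((335, ()), 5)]
      branch[2] choose=5:
        H0 returns (335, ())
        H1 returns ((335, ()), 5)
        H2 returns ((335, ()), 5)
        H3 returns [((335, ()), 5)]
  branch[1] choose=2:
    get @ H1 ⇒ 5
    choose[5, 5, 5] @ H3
      branch[0] choose=5:
        H0 returns (140, ())
        H1 returns ((140, ()), 5)
        H2 returns ((140, ()), 5)
        H3 returns [((140, ()), 5)]
      branch[1] choose=5:
        H0 returns (140, ())
        H1 returns ((140, ()), 5)
        H2 returns ((140, ()), 5)
        H3 returns [((140, ()), 5)]
      branch[2] choose=5:
        H0 returns (140, ())
        H1 returns ((140, ()), 5)
        H2 returns ((140, ()), 5)
        H3 returns [((140, ()), 5)]
  branch[2] choose=2:
    get @ H1 ⇒ 5
    choose[5, 5, 5] @ H3
      branch[0] choose=5:
        H0 returns (140, ())
        H1 returns ((140, ()), 5)
        H2 returns ((140, ()), 5)
        H3 returns [((140, ()), 5)]
      branch[1] choose=5:
        H0 returns (140, ())
        H1 returns ((140, ()), 5)
        H2 returns ((140, ()), 5)
        H3 returns [((140, ()), 5)]
      branch[2] choose=5:
        H0 returns (140, ())
        H1 returns ((140, ()), 5)
        H2 returns ((140, ()), 5)
        H3 returns [((140, ()), 5)]
= [((335, ()), 5), ((335, ()), 5), ((335, ()), 5), ((140, ()), 5), ((140, ()), 5), ((140, ()), 5), ((140, ()), 5), ((140, ()), 5), ((140, ()), 5)]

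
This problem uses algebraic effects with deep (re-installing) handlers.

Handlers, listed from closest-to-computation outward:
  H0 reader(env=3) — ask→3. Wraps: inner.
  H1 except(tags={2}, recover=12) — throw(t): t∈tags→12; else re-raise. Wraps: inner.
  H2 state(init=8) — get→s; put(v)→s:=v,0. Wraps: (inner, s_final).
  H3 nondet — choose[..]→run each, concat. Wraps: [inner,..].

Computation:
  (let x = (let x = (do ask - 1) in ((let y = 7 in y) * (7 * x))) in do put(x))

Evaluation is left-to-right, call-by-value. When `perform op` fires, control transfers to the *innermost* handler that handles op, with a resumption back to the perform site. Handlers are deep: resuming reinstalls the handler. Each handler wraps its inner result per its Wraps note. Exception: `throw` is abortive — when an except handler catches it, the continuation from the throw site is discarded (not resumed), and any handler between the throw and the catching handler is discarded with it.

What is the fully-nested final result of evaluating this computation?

Answer: [(0, 98)]

Working:
ask @ H0 ⇒ 3
put(98) @ H2 ⇒ s:=98
H0 returns 0
H1 returns 0
H2 returns (0, 98)
H3 returns [(0, 98)]
= [(0, 98)]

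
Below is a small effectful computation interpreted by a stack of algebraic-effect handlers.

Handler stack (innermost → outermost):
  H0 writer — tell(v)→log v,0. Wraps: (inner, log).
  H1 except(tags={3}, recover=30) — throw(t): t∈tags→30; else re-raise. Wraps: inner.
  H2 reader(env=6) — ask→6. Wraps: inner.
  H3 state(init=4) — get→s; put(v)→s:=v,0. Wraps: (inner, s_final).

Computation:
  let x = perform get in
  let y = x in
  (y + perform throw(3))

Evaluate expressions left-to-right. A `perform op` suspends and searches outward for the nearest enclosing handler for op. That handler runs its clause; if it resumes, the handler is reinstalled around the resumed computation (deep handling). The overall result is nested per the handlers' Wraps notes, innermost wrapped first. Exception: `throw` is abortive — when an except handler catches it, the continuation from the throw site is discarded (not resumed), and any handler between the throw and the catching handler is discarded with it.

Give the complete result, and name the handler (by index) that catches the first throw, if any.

Evaluation trace:
get @ H3 ⇒ 4
throw(3) @ H1 caught ⇒ 30
H2 returns 30
H3 returns (30, 4)
= (30, 4)

Answer: (30, 4) ; first throw caught by: H1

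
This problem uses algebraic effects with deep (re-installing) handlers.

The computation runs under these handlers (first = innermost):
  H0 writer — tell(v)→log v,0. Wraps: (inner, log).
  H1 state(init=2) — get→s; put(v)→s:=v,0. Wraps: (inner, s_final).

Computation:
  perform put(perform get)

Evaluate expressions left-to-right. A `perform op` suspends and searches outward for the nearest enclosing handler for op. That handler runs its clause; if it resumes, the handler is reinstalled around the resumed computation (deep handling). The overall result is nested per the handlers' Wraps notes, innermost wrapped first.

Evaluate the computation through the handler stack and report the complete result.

Step-by-step:
get @ H1 ⇒ 2
put(2) @ H1 ⇒ s:=2
H0 returns (0, ())
H1 returns ((0, ()), 2)
= ((0, ()), 2)

Answer: ((0, ()), 2)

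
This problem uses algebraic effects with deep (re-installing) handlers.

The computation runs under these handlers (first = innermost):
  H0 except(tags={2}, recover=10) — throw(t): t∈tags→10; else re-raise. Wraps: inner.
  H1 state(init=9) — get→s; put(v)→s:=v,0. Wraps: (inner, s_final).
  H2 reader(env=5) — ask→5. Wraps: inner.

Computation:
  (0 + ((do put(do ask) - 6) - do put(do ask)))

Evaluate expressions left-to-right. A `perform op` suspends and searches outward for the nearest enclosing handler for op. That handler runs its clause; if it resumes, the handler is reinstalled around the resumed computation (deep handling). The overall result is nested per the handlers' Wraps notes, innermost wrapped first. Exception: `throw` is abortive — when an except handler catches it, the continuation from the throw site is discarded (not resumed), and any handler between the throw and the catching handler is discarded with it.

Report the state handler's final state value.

Answer: 5

Working:
ask @ H2 ⇒ 5
put(5) @ H1 ⇒ s:=5
ask @ H2 ⇒ 5
put(5) @ H1 ⇒ s:=5
H0 returns -6
H1 returns (-6, 5)
H2 returns (-6, 5)
= (-6, 5)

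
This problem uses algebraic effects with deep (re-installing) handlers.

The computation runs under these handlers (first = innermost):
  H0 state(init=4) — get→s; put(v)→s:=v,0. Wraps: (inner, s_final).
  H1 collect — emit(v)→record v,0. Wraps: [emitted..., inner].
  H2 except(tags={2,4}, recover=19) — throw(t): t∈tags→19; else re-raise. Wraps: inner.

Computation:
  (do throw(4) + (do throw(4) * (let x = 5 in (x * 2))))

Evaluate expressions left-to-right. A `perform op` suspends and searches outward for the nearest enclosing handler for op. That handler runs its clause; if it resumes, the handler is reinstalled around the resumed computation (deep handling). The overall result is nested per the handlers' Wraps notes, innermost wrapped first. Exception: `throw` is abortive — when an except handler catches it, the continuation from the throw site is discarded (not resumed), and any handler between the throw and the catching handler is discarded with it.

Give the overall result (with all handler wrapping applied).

Answer: 19

Step-by-step:
throw(4) @ H2 caught ⇒ 19
= 19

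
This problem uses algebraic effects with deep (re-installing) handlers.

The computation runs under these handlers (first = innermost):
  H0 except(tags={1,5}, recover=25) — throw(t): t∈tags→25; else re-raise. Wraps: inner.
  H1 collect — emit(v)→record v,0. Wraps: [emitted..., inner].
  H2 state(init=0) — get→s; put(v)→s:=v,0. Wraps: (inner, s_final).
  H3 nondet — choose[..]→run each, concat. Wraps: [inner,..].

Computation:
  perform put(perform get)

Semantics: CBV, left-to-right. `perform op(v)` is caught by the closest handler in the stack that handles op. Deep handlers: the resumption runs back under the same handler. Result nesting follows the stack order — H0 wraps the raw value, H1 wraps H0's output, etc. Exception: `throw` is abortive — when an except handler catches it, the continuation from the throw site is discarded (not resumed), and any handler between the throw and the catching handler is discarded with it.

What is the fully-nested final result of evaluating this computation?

Answer: [([0], 0)]

Step-by-step:
get @ H2 ⇒ 0
put(0) @ H2 ⇒ s:=0
H0 returns 0
H1 returns [0]
H2 returns ([0], 0)
H3 returns [([0], 0)]
= [([0], 0)]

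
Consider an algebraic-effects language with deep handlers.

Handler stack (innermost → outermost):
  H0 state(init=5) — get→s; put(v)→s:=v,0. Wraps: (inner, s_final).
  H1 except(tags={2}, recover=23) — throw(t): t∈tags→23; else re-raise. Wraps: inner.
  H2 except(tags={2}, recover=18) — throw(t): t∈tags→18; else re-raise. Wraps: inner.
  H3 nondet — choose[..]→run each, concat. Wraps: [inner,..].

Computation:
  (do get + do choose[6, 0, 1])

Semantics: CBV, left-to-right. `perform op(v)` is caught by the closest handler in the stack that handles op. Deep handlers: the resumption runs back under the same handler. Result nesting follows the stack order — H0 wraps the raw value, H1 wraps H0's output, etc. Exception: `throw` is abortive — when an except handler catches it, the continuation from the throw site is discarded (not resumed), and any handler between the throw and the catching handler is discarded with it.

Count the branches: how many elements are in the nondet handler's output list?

Working:
get @ H0 ⇒ 5
choose[6, 0, 1] @ H3
  branch[0] choose=6:
    H0 returns (11, 5)
    H1 returns (11, 5)
    H2 returns (11, 5)
    H3 returns [(11, 5)]
  branch[1] choose=0:
    H0 returns (5, 5)
    H1 returns (5, 5)
    H2 returns (5, 5)
    H3 returns [(5, 5)]
  branch[2] choose=1:
    H0 returns (6, 5)
    H1 returns (6, 5)
    H2 returns (6, 5)
    H3 returns [(6, 5)]
= [(11, 5), (5, 5), (6, 5)]

Answer: 3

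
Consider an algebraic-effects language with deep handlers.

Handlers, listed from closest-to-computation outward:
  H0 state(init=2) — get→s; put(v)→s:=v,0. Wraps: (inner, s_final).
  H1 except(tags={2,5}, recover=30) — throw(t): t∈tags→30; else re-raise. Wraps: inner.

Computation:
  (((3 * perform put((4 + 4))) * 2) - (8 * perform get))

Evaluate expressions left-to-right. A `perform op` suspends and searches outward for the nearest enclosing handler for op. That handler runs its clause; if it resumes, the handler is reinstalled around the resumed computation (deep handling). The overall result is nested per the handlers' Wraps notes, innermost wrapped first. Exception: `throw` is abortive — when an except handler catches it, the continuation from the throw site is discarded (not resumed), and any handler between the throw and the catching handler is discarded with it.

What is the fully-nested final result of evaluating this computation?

Evaluation trace:
put(8) @ H0 ⇒ s:=8
get @ H0 ⇒ 8
H0 returns (-64, 8)
H1 returns (-64, 8)
= (-64, 8)

Answer: (-64, 8)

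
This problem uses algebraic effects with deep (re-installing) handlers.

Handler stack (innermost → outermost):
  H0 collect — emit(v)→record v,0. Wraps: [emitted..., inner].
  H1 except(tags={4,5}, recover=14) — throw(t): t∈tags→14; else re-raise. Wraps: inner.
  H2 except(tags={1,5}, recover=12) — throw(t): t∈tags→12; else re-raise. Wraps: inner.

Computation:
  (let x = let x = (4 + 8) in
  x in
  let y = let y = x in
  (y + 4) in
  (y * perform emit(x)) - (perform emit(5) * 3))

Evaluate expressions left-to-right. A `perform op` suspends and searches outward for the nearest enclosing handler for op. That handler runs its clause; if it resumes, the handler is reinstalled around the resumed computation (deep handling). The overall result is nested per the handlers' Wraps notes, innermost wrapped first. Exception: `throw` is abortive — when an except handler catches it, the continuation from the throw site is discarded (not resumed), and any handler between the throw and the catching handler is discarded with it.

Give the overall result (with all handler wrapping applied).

Working:
emit(12) @ H0 ⇒ out+=12
emit(5) @ H0 ⇒ out+=5
H0 returns [12, 5, 0]
H1 returns [12, 5, 0]
H2 returns [12, 5, 0]
= [12, 5, 0]

Answer: [12, 5, 0]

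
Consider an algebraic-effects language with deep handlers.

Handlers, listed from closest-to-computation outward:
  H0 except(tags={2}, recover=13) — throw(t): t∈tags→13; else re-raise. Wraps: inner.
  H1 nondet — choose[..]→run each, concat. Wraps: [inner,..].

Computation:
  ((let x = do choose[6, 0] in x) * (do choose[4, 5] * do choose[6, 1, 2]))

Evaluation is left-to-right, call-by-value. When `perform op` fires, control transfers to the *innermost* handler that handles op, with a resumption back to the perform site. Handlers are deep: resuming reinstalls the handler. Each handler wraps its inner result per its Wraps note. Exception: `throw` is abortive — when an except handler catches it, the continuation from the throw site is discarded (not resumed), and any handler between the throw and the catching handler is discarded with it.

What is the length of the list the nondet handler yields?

Evaluation trace:
choose[6, 0] @ H1
  branch[0] choose=6:
    choose[4, 5] @ H1
      branch[0] choose=4:
        choose[6, 1, 2] @ H1
          branch[0] choose=6:
            H0 returns 144
            H1 returns [144]
          branch[1] choose=1:
            H0 returns 24
            H1 returns [24]
          branch[2] choose=2:
            H0 returns 48
            H1 returns [48]
      branch[1] choose=5:
        choose[6, 1, 2] @ H1
          branch[0] choose=6:
            H0 returns 180
            H1 returns [180]
          branch[1] choose=1:
            H0 returns 30
            H1 returns [30]
          branch[2] choose=2:
            H0 returns 60
            H1 returns [60]
  branch[1] choose=0:
    choose[4, 5] @ H1
      branch[0] choose=4:
        choose[6, 1, 2] @ H1
          branch[0] choose=6:
            H0 returns 0
            H1 returns [0]
          branch[1] choose=1:
            H0 returns 0
            H1 returns [0]
          branch[2] choose=2:
            H0 returns 0
            H1 returns [0]
      branch[1] choose=5:
        choose[6, 1, 2] @ H1
          branch[0] choose=6:
            H0 returns 0
            H1 returns [0]
          branch[1] choose=1:
            H0 returns 0
            H1 returns [0]
          branch[2] choose=2:
            H0 returns 0
            H1 returns [0]
= [144, 24, 48, 180, 30, 60, 0, 0, 0, 0, 0, 0]

Answer: 12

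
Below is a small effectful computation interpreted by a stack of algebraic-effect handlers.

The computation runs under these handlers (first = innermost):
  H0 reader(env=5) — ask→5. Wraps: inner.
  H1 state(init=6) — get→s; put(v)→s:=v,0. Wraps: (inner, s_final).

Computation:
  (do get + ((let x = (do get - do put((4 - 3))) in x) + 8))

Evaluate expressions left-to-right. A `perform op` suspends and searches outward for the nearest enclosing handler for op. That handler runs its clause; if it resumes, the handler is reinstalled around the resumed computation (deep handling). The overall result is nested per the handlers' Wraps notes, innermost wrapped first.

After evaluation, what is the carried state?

Step-by-step:
get @ H1 ⇒ 6
get @ H1 ⇒ 6
put(1) @ H1 ⇒ s:=1
H0 returns 20
H1 returns (20, 1)
= (20, 1)

Answer: 1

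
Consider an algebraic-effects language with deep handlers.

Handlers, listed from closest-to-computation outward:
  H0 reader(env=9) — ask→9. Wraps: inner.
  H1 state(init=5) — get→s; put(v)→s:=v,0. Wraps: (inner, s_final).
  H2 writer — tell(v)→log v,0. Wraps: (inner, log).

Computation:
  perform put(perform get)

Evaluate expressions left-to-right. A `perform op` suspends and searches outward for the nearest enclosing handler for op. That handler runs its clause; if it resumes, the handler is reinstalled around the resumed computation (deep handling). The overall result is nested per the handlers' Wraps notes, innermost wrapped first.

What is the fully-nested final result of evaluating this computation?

Working:
get @ H1 ⇒ 5
put(5) @ H1 ⇒ s:=5
H0 returns 0
H1 returns (0, 5)
H2 returns ((0, 5), ())
= ((0, 5), ())

Answer: ((0, 5), ())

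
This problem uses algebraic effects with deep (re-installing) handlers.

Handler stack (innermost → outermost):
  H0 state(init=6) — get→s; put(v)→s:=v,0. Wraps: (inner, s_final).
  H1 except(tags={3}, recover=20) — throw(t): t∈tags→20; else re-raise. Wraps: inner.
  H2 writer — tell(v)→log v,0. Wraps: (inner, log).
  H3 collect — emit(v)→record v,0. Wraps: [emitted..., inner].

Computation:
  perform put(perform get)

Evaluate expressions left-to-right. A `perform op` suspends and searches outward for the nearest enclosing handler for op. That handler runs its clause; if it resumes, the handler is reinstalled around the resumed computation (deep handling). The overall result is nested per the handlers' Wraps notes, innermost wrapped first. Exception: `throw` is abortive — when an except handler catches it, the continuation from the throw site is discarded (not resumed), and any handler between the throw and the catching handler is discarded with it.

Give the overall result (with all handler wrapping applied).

Answer: [((0, 6), ())]

Step-by-step:
get @ H0 ⇒ 6
put(6) @ H0 ⇒ s:=6
H0 returns (0, 6)
H1 returns (0, 6)
H2 returns ((0, 6), ())
H3 returns [((0, 6), ())]
= [((0, 6), ())]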